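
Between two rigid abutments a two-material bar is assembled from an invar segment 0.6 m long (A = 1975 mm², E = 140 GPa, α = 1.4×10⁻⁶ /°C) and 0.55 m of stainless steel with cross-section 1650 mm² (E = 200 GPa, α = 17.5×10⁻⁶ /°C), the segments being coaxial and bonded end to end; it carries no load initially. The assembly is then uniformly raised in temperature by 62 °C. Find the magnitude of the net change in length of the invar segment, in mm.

If the supports were absent, the total length change would be Σ αᵢΔT Lᵢ = 1.4×10⁻⁶×62×600 + 17.5×10⁻⁶×62×550 = 0.6488 mm.
The rigid supports impose zero overall length change; the single axial force P common to all segments must satisfy P Σ Lᵢ/(AᵢEᵢ) = δ_free.
The series flexibility is Σ Lᵢ/(AᵢEᵢ) = 600/(1975×140×10³) + 550/(1650×200×10³) = 3.837×10⁻⁶ mm/N.
Hence P = δ_free / Σ(L/AE) = 0.6488/3.837×10⁻⁶ = 169.1 kN (compressive).
For the invar segment, free thermal change = 1.4×10⁻⁶×62×600 = 0.05208 mm and elastic change from P = 169100×600/(1975×140×10³) = 0.367 mm; these oppose, so the net change is 0.315 mm (segment shortens).

|ΔL| ≈ 0.315 mm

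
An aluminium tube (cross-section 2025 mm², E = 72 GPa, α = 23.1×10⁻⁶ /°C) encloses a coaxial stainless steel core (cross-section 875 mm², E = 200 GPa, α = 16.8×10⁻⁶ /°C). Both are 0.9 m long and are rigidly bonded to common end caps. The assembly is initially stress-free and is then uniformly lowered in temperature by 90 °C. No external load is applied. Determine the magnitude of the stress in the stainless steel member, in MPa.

Both members must finish at the same length. With the larger α, the aluminium tends to over-contract; the plates restrain it, putting the aluminium in tension and the stainless steel in compression. With no external load the two internal forces are equal and opposite, magnitude P.
Compatibility of the two members (thermal + elastic change equal): (α₁ − α₂)ΔT = P·[1/(A₁E₁) + 1/(A₂E₂)].
|α₁ − α₂|·ΔT = 6.3×10⁻⁶ × 90 = 0.000567.
1/(A₁E₁) + 1/(A₂E₂) = 1/(2025×72×10³) + 1/(875×200×10³) = 1.257×10⁻⁸ N⁻¹.
So P = 0.000567 / 1.257×10⁻⁸ = 45.1 kN.
σ_{stainless steel} = P/A₂ = 45100/875 = 51.54 MPa, compressive.

σ ≈ 51.5 MPa (compressive)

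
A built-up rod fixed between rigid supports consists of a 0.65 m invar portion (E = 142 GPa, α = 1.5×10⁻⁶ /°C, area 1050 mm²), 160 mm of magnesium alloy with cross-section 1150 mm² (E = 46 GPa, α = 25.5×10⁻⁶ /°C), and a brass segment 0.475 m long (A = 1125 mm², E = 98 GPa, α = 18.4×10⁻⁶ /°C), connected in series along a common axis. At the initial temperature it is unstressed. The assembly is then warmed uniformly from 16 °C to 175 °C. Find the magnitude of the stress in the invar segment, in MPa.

Free thermal expansion of the whole bar: Σ αᵢΔT Lᵢ = 1.5×10⁻⁶×159×650 + 25.5×10⁻⁶×159×160 + 18.4×10⁻⁶×159×475 = 2.193 mm.
The rigid supports impose zero overall length change; the single axial force P common to all segments must satisfy P Σ Lᵢ/(AᵢEᵢ) = δ_free.
The series flexibility is Σ Lᵢ/(AᵢEᵢ) = 650/(1050×142×10³) + 160/(1150×46×10³) + 475/(1125×98×10³) = 1.169×10⁻⁵ mm/N.
Hence P = δ_free / Σ(L/AE) = 2.193/1.169×10⁻⁵ = 187.6 kN (compressive).
σ_{invar} = P / A = 187600 / 1050 = 178.7 MPa.

σ ≈ 179 MPa (compressive)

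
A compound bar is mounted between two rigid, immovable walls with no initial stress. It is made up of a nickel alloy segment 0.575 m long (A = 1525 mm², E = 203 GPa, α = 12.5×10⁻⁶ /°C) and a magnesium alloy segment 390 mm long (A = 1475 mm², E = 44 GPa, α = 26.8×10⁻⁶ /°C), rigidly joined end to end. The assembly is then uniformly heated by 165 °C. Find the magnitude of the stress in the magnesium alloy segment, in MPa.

σ ≈ 251 MPa (compressive)

Free thermal expansion of the whole bar: Σ αᵢΔT Lᵢ = 12.5×10⁻⁶×165×575 + 26.8×10⁻⁶×165×390 = 2.911 mm.
Since the ends are fixed, an axial force P builds up, equal in every segment, with P · Σ Lᵢ/(AᵢEᵢ) = δ_free.
The series flexibility is Σ Lᵢ/(AᵢEᵢ) = 575/(1525×203×10³) + 390/(1475×44×10³) = 7.867×10⁻⁶ mm/N.
P = 2.911 / 7.867×10⁻⁶ = 370000 N = 370 kN, compressive.
σ_{magnesium alloy} = P / A = 370000 / 1475 = 250.8 MPa.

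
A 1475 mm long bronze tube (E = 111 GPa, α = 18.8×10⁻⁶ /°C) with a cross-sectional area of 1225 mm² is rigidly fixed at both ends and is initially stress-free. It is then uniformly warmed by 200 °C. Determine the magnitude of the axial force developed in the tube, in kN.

Full restraint means ε = 0, so the stress is σ = EαΔT = 111×10³ × 18.8×10⁻⁶ × 200 = 417.4 MPa.
Axial force P = σA = 417.4 × 1225 = 511300 N = 511.3 kN, compressive.

P ≈ 511 kN (compressive)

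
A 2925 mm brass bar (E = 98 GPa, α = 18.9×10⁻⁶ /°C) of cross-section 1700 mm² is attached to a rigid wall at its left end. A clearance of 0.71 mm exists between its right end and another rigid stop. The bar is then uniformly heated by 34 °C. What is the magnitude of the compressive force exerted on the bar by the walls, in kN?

P ≈ 66.6 kN

Unrestrained expansion: δ_free = αΔT L = 18.9×10⁻⁶ × 34 × 2925 = 1.88 mm.
The gap closes (δ_free > 0.71 mm) and the wall then resists a further 1.88 − 0.71 = 1.17 mm of expansion.
That suppressed elongation corresponds to σ = E·Δ/L = 98×10³ × 1.17/2925 = 39.19 MPa.
Force on the wall = σA = 39.19 × 1700 mm² = 66.62 kN.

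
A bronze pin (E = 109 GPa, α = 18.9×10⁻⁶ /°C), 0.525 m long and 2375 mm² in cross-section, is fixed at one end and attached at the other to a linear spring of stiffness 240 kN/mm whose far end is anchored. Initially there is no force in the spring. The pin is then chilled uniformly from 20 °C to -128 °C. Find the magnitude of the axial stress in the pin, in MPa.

If the spring were absent the pin would shorten by αΔT L = 18.9×10⁻⁶ × 148 × 525 = 1.469 mm.
With a force P in the spring, the elastic change of the pin is PL/(AE) and that of the spring is P/k; compatibility requires their sum to equal δ_free.
P [ L/(AE) + 1/k ] = δ_free → P [ 525/(2375×109×10³) + 1/(240×10³) ] = 1.469.
P = 1.469 / 6.195×10⁻⁶ = 237100 N.
σ = P/A = 237100/2375 = 99.82 MPa.

σ ≈ 99.8 MPa (tensile)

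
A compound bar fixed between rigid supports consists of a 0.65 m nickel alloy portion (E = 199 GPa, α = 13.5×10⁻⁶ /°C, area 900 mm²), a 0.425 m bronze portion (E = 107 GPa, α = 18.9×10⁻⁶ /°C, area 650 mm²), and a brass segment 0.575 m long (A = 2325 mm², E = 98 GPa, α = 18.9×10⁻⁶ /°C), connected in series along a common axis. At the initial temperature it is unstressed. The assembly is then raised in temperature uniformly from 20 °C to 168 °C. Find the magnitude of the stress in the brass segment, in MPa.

σ ≈ 144 MPa (compressive)

If the supports were absent, the total length change would be Σ αᵢΔT Lᵢ = 13.5×10⁻⁶×148×650 + 18.9×10⁻⁶×148×425 + 18.9×10⁻⁶×148×575 = 4.096 mm.
The rigid supports impose zero overall length change; the single axial force P common to all segments must satisfy P Σ Lᵢ/(AᵢEᵢ) = δ_free.
The series flexibility is Σ Lᵢ/(AᵢEᵢ) = 650/(900×199×10³) + 425/(650×107×10³) + 575/(2325×98×10³) = 1.226×10⁻⁵ mm/N.
Hence P = δ_free / Σ(L/AE) = 4.096/1.226×10⁻⁵ = 334 kN (compressive).
σ_{brass} = P / A = 334000 / 2325 = 143.7 MPa.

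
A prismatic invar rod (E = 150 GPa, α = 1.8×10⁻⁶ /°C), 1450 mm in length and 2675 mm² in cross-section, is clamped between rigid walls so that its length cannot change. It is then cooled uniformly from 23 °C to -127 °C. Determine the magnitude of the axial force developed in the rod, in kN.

P ≈ 108 kN (tensile)

Full restraint means ε = 0, so the stress is σ = EαΔT = 150×10³ × 1.8×10⁻⁶ × 150 = 40.5 MPa.
Then P = σA = 40.5 × 2675 mm² = 108.3 kN, tensile.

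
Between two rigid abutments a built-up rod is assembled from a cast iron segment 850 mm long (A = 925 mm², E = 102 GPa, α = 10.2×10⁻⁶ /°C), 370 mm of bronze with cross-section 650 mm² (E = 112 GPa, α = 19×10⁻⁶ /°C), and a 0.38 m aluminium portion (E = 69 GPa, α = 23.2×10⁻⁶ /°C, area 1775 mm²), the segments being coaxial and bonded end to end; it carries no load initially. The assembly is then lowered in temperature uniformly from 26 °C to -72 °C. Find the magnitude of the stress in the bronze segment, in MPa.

If the supports were absent, the total length change would be Σ αᵢΔT Lᵢ = 10.2×10⁻⁶×98×850 + 19×10⁻⁶×98×370 + 23.2×10⁻⁶×98×380 = 2.403 mm.
Since the ends are fixed, an axial force P builds up, equal in every segment, with P · Σ Lᵢ/(AᵢEᵢ) = δ_free.
The series flexibility is Σ Lᵢ/(AᵢEᵢ) = 850/(925×102×10³) + 370/(650×112×10³) + 380/(1775×69×10³) = 1.719×10⁻⁵ mm/N.
Hence P = δ_free / Σ(L/AE) = 2.403/1.719×10⁻⁵ = 139.7 kN (tensile).
σ_{bronze} = P / A = 139700 / 650 = 215 MPa.

σ ≈ 215 MPa (tensile)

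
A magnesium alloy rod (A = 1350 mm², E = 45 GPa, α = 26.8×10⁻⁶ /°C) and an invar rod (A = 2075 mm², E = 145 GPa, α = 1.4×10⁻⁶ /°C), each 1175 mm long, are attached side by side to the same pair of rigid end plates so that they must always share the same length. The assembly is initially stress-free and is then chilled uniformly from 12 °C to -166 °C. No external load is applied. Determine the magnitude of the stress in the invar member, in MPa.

Both members must finish at the same length. With the larger α, the magnesium alloy tends to over-contract; the plates restrain it, putting the magnesium alloy in tension and the invar in compression. With no external load the two internal forces are equal and opposite, magnitude P.
Equating the net (thermal + elastic) strains gives |α₁ − α₂|·ΔT = P·[1/(A₁E₁) + 1/(A₂E₂)].
|α₁ − α₂|·ΔT = 25.4×10⁻⁶ × 178 = 0.004521.
1/(A₁E₁) + 1/(A₂E₂) = 1/(1350×45×10³) + 1/(2075×145×10³) = 1.978×10⁻⁸ N⁻¹.
P = 0.004521 / 1.978×10⁻⁸ = 228500 N = 228.5 kN.
σ_{invar} = P/A₂ = 228500/2075 = 110.1 MPa, compressive.

σ ≈ 110 MPa (compressive)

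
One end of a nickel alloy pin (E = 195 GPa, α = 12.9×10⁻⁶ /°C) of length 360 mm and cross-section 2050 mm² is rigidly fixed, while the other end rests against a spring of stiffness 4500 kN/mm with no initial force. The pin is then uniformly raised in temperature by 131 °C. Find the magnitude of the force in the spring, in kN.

The unrestrained thermal change is αΔT L = 12.9×10⁻⁶ × 131 × 360 = 0.6084 mm.
With a force P in the spring, the elastic change of the pin is PL/(AE) and that of the spring is P/k; compatibility requires their sum to equal δ_free.
So P = δ_free / [L/(AE) + 1/k] = 0.6084 / [ 360/(2050×195×10³) + 1/(4500×10³) ].
P = 0.6084 / 1.123×10⁻⁶ = 541800 N.

P ≈ 542 kN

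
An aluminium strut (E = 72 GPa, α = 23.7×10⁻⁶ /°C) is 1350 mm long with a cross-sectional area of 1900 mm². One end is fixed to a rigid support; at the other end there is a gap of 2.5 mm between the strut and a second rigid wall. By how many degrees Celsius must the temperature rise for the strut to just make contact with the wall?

The gap closes when αΔT L = 2.5 mm, since the strut is still unstressed at that instant.
So ΔT = g/(αL) = 2.5/(23.7×10⁻⁶ × 1350) = 78.14 °C.

ΔT ≈ 78.1 °C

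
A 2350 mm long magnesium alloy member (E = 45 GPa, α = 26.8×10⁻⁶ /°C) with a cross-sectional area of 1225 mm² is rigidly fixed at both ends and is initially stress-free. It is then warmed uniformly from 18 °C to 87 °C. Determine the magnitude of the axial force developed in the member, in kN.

Full restraint means ε = 0, so the stress is σ = EαΔT = 45×10³ × 26.8×10⁻⁶ × 69 = 83.21 MPa.
P = AEαΔT = 1225 × 45×10³ × 26.8×10⁻⁶ × 69 = 101.9 kN (compressive).

P ≈ 102 kN (compressive)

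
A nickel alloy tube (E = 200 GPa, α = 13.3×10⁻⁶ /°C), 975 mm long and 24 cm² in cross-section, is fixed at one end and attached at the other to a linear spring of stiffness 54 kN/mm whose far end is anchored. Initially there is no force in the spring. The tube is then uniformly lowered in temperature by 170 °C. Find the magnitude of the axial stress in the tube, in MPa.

σ ≈ 44.7 MPa (tensile)

The unrestrained thermal change is αΔT L = 13.3×10⁻⁶ × 170 × 975 = 2.204 mm.
Let P be the tensile force in the spring. The tube extends elastically by PL/(AE) and the spring stretches by P/k; together these equal δ_free.
So P = δ_free / [L/(AE) + 1/k] = 2.204 / [ 975/(2400×200×10³) + 1/(54×10³) ].
P = 2.204 / 2.055×10⁻⁵ = 107300 N.
σ = P/A = 107300/2400 = 44.7 MPa.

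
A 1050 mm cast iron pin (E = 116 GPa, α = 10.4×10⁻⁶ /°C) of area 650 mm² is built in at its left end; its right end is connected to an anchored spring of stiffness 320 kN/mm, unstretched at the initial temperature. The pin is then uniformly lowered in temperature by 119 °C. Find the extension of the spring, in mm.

Free thermal contraction: δ_free = αΔT L = 10.4×10⁻⁶ × 119 × 1050 = 1.299 mm.
With a force P in the spring, the elastic change of the pin is PL/(AE) and that of the spring is P/k; compatibility requires their sum to equal δ_free.
So P = δ_free / [L/(AE) + 1/k] = 1.299 / [ 1050/(650×116×10³) + 1/(320×10³) ].
P = 1.299 / 1.705×10⁻⁵ = 76210 N.
Spring extension = P/k = 76210/(320×10³) = 0.2382 mm.

δ ≈ 0.238 mm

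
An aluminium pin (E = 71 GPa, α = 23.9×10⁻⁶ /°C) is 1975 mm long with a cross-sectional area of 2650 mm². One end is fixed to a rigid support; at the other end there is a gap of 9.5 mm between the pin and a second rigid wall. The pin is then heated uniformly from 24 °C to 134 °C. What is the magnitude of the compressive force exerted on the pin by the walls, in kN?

P ≈ 0 kN

If the wall were absent the pin would grow by αΔT L = 23.9×10⁻⁶ × 110 × 1975 = 5.192 mm.
Since δ_free = 5.19 mm is less than the 9.5 mm gap, the pin never touches the wall. No axial force develops.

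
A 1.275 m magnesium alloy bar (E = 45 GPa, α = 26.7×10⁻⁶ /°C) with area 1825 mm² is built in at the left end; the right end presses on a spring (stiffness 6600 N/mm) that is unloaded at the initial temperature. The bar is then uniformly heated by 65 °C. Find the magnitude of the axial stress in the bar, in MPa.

Free thermal expansion: δ_free = αΔT L = 26.7×10⁻⁶ × 65 × 1275 = 2.213 mm.
Let P be the compressive force at the spring. The bar shortens elastically by PL/(AE) and the spring compresses by P/k; together these equal δ_free.
So P = δ_free / [L/(AE) + 1/k] = 2.213 / [ 1275/(1825×45×10³) + 1/(6600) ].
P = 2.213 / 0.000167 = 13250 N.
σ = P/A = 13250/1825 = 7.259 MPa.

σ ≈ 7.26 MPa (compressive)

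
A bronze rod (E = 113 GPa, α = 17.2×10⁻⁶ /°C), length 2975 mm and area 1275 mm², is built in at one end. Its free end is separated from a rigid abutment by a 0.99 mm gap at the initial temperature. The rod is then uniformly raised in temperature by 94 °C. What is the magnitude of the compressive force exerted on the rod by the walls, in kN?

If the wall were absent the rod would grow by αΔT L = 17.2×10⁻⁶ × 94 × 2975 = 4.81 mm.
This exceeds the 0.99 mm gap, so the wall pushes back. The portion of expansion that must be recovered elastically is δ_free − gap = 4.81 − 0.99 = 3.82 mm.
That suppressed elongation corresponds to σ = E·Δ/L = 113×10³ × 3.82/2975 = 145.1 MPa.
Force on the wall = σA = 145.1 × 1275 mm² = 185 kN.

P ≈ 185 kN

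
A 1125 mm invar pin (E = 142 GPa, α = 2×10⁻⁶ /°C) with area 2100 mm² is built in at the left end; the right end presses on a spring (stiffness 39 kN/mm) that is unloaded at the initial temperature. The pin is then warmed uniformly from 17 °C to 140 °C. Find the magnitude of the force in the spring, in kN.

The unrestrained thermal change is αΔT L = 2×10⁻⁶ × 123 × 1125 = 0.2767 mm.
Let P be the compressive force at the spring. The pin shortens elastically by PL/(AE) and the spring compresses by P/k; together these equal δ_free.
P [ L/(AE) + 1/k ] = δ_free → P [ 1125/(2100×142×10³) + 1/(39×10³) ] = 0.2767.
P = 0.2767 / 2.941×10⁻⁵ = 9409 N.

P ≈ 9.41 kN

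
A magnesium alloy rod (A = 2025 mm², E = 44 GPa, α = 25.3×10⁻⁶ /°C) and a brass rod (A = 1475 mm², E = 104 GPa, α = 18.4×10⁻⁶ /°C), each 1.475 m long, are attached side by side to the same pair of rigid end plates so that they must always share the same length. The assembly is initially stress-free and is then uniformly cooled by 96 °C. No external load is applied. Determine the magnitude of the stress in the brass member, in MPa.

The magnesium alloy has the larger α, so on cooling it would change length more than the brass if both were free. The rigid plates force a common final length, so the magnesium alloy is put into tension and the brass into compression, with equal and opposite forces P (no external load).
Compatibility of the two members (thermal + elastic change equal): (α₁ − α₂)ΔT = P·[1/(A₁E₁) + 1/(A₂E₂)].
|α₁ − α₂|·ΔT = 6.9×10⁻⁶ × 96 = 0.0006624.
1/(A₁E₁) + 1/(A₂E₂) = 1/(2025×44×10³) + 1/(1475×104×10³) = 1.774×10⁻⁸ N⁻¹.
So P = 0.0006624 / 1.774×10⁻⁸ = 37.33 kN.
σ_{brass} = P/A₂ = 37330/1475 = 25.31 MPa, compressive.

σ ≈ 25.3 MPa (compressive)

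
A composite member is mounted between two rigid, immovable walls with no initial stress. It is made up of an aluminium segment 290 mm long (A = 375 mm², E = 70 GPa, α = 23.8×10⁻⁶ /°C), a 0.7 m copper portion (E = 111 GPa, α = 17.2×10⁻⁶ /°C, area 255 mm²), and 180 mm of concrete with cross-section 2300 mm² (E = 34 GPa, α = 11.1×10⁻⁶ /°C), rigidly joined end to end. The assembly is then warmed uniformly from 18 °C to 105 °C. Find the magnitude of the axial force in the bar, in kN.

Free thermal expansion of the whole bar: Σ αᵢΔT Lᵢ = 23.8×10⁻⁶×87×290 + 17.2×10⁻⁶×87×700 + 11.1×10⁻⁶×87×180 = 1.822 mm.
Since the ends are fixed, an axial force P builds up, equal in every segment, with P · Σ Lᵢ/(AᵢEᵢ) = δ_free.
Σ Lᵢ/(AᵢEᵢ) = 290/(375×70×10³) + 700/(255×111×10³) + 180/(2300×34×10³) = 3.808×10⁻⁵ mm/N.
So P = 1.822 / 3.808×10⁻⁵ = 47.84 kN, compressive.

P ≈ 47.8 kN (compressive)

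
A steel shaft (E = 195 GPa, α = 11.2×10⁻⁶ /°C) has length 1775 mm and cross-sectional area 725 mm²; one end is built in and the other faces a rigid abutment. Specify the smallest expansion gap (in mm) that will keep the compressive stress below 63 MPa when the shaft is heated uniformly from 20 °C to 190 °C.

Free expansion if unrestrained: δ_free = αΔT L = 11.2×10⁻⁶ × 170 × 1775 = 3.38 mm.
A stress of 63 MPa corresponds to the wall pushing the shaft back by σL/E = 63×1775/(195×10³) = 0.5735 mm.
The gap must absorb the remainder: g_min = 3.38 − 0.5735 = 2.806 mm.

g ≈ 2.81 mm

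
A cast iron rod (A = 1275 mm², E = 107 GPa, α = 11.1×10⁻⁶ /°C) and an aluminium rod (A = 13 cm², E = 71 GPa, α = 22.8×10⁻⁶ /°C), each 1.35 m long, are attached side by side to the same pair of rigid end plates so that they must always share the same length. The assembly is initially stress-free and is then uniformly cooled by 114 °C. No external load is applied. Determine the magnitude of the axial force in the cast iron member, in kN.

Both members must finish at the same length. With the larger α, the aluminium tends to over-contract; the plates restrain it, putting the aluminium in tension and the cast iron in compression. With no external load the two internal forces are equal and opposite, magnitude P.
Setting the final lengths equal and cancelling L: (α₁ − α₂)ΔT = P/(A₁E₁) + P/(A₂E₂).
|α₁ − α₂|·ΔT = 11.7×10⁻⁶ × 114 = 0.001334.
1/(A₁E₁) + 1/(A₂E₂) = 1/(1275×107×10³) + 1/(1300×71×10³) = 1.816×10⁻⁸ N⁻¹.
P = 0.001334 / 1.816×10⁻⁸ = 73430 N = 73.43 kN.

P ≈ 73.4 kN (compressive in the cast iron)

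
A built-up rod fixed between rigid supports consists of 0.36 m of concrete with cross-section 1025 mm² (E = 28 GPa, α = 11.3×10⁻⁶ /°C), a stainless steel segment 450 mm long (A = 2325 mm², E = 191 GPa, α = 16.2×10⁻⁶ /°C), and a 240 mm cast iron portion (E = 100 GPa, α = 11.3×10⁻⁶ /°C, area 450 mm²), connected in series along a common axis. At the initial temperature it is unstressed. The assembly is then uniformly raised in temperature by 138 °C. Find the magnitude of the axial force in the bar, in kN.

Free thermal expansion of the whole bar: Σ αᵢΔT Lᵢ = 11.3×10⁻⁶×138×360 + 16.2×10⁻⁶×138×450 + 11.3×10⁻⁶×138×240 = 1.942 mm.
The walls prevent any net length change, so an axial force P (same in every segment) develops. Compatibility: P · Σ Lᵢ/(AᵢEᵢ) = δ_free.
The series flexibility is Σ Lᵢ/(AᵢEᵢ) = 360/(1025×28×10³) + 450/(2325×191×10³) + 240/(450×100×10³) = 1.889×10⁻⁵ mm/N.
P = 1.942 / 1.889×10⁻⁵ = 102800 N = 102.8 kN, compressive.

P ≈ 103 kN (compressive)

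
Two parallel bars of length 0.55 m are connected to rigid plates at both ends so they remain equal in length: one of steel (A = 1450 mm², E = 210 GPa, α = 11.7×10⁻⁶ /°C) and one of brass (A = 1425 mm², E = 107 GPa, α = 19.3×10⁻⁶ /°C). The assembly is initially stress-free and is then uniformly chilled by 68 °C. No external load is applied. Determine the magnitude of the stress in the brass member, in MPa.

Both members must finish at the same length. With the larger α, the brass tends to over-contract; the plates restrain it, putting the brass in tension and the steel in compression. With no external load the two internal forces are equal and opposite, magnitude P.
Equating the net (thermal + elastic) strains gives |α₁ − α₂|·ΔT = P·[1/(A₁E₁) + 1/(A₂E₂)].
|α₁ − α₂|·ΔT = 7.6×10⁻⁶ × 68 = 0.0005168.
1/(A₁E₁) + 1/(A₂E₂) = 1/(1450×210×10³) + 1/(1425×107×10³) = 9.843×10⁻⁹ N⁻¹.
So P = 0.0005168 / 9.843×10⁻⁹ = 52.51 kN.
σ_{brass} = P/A₂ = 52510/1425 = 36.85 MPa, tensile.

σ ≈ 36.8 MPa (tensile)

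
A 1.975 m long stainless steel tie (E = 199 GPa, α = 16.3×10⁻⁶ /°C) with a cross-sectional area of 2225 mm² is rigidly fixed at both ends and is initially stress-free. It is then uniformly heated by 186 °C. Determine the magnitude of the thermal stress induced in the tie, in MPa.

σ ≈ 603 MPa (compressive)

With length fixed, the mechanical strain must cancel the thermal strain αΔT = 16.3×10⁻⁶ × 186 = 3031.8×10⁻⁶.
Hence σ = E·αΔT = 199×10³ × 3031.8×10⁻⁶ = 603.3 MPa, compressive.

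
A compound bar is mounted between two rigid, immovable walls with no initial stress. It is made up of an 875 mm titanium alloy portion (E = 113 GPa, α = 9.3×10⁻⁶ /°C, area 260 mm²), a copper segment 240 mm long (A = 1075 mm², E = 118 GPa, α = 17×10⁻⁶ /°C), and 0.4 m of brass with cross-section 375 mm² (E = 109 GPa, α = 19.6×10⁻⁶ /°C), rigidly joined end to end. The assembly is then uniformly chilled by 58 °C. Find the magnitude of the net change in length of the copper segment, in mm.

|ΔL| ≈ 0.184 mm

If the supports were absent, the total length change would be Σ αᵢΔT Lᵢ = 9.3×10⁻⁶×58×875 + 17×10⁻⁶×58×240 + 19.6×10⁻⁶×58×400 = 1.163 mm.
The walls prevent any net length change, so an axial force P (same in every segment) develops. Compatibility: P · Σ Lᵢ/(AᵢEᵢ) = δ_free.
The series flexibility is Σ Lᵢ/(AᵢEᵢ) = 875/(260×113×10³) + 240/(1075×118×10³) + 400/(375×109×10³) = 4.146×10⁻⁵ mm/N.
So P = 1.163 / 4.146×10⁻⁵ = 28.06 kN, tensile.
For the copper segment, free thermal change = 17×10⁻⁶×58×240 = 0.2366 mm and elastic change from P = 28060×240/(1075×118×10³) = 0.05309 mm; these oppose, so the net change is 0.184 mm (segment shortens).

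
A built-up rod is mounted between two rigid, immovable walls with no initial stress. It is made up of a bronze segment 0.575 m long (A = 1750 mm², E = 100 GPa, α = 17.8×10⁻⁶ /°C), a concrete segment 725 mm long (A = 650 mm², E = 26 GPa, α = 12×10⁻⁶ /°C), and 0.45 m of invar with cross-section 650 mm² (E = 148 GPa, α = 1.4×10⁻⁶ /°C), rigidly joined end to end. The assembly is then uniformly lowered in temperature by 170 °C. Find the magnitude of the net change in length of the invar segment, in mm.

With the walls removed the bar would change length by δ_free = Σ αᵢΔT Lᵢ = 17.8×10⁻⁶×170×575 + 12×10⁻⁶×170×725 + 1.4×10⁻⁶×170×450 = 3.326 mm.
The walls prevent any net length change, so an axial force P (same in every segment) develops. Compatibility: P · Σ Lᵢ/(AᵢEᵢ) = δ_free.
The series flexibility is Σ Lᵢ/(AᵢEᵢ) = 575/(1750×100×10³) + 725/(650×26×10³) + 450/(650×148×10³) = 5.086×10⁻⁵ mm/N.
So P = 3.326 / 5.086×10⁻⁵ = 65.39 kN, tensile.
For the invar segment, free thermal change = 1.4×10⁻⁶×170×450 = 0.1071 mm and elastic change from P = 65390×450/(650×148×10³) = 0.3059 mm; these oppose, so the net change is 0.199 mm (segment lengthens).

|ΔL| ≈ 0.199 mm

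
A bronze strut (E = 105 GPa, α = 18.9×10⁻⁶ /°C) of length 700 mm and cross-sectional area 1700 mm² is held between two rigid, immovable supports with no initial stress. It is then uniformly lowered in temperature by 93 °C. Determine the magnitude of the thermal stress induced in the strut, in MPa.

With length fixed, the mechanical strain must cancel the thermal strain αΔT = 18.9×10⁻⁶ × 93 = 1757.7×10⁻⁶.
Hence σ = E·αΔT = 105×10³ × 1757.7×10⁻⁶ = 184.6 MPa, tensile.

σ ≈ 185 MPa (tensile)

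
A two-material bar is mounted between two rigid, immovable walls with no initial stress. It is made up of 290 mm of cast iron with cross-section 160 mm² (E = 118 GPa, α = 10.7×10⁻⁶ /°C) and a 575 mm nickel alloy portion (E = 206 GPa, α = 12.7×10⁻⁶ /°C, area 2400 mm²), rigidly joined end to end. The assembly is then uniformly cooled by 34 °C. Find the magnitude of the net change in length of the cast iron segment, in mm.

With the walls removed the bar would change length by δ_free = Σ αᵢΔT Lᵢ = 10.7×10⁻⁶×34×290 + 12.7×10⁻⁶×34×575 = 0.3538 mm.
Since the ends are fixed, an axial force P builds up, equal in every segment, with P · Σ Lᵢ/(AᵢEᵢ) = δ_free.
Σ Lᵢ/(AᵢEᵢ) = 290/(160×118×10³) + 575/(2400×206×10³) = 1.652×10⁻⁵ mm/N.
Hence P = δ_free / Σ(L/AE) = 0.3538/1.652×10⁻⁵ = 21.41 kN (tensile).
For the cast iron segment, free thermal change = 10.7×10⁻⁶×34×290 = 0.1055 mm and elastic change from P = 21410×290/(160×118×10³) = 0.3289 mm; these oppose, so the net change is 0.223 mm (segment lengthens).

|ΔL| ≈ 0.223 mm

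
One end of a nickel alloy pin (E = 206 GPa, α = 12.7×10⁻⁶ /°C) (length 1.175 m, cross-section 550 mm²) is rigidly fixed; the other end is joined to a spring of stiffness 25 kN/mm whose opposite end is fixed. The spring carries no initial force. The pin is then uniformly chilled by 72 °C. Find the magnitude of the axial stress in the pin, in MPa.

If the spring were absent the pin would shorten by αΔT L = 12.7×10⁻⁶ × 72 × 1175 = 1.074 mm.
Let P be the tensile force in the spring. The pin extends elastically by PL/(AE) and the spring stretches by P/k; together these equal δ_free.
P [ L/(AE) + 1/k ] = δ_free → P [ 1175/(550×206×10³) + 1/(25×10³) ] = 1.074.
P = 1.074 / 5.037×10⁻⁵ = 21330 N.
σ = P/A = 21330/550 = 38.78 MPa.

σ ≈ 38.8 MPa (tensile)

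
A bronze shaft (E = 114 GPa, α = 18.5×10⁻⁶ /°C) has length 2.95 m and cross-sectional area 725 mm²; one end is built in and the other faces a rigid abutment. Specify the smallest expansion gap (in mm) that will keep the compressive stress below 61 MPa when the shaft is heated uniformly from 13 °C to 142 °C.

g ≈ 5.46 mm

With no wall the shaft would lengthen by αΔT L = 18.5×10⁻⁶ × 129 × 2950 = 7.04 mm.
At the allowable stress the elastic shortening the wall may impose is σL/E = 61 × 2950 / (114×10³) = 1.579 mm.
The gap must absorb the remainder: g_min = 7.04 − 1.579 = 5.462 mm.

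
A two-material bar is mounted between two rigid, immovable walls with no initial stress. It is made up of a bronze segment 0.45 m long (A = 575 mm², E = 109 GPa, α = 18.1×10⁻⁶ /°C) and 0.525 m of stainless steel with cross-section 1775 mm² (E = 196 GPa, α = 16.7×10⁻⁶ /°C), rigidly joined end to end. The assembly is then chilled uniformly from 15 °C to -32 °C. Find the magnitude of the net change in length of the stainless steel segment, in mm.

|ΔL| ≈ 0.274 mm

Free thermal contraction of the whole bar: Σ αᵢΔT Lᵢ = 18.1×10⁻⁶×47×450 + 16.7×10⁻⁶×47×525 = 0.7949 mm.
The rigid supports impose zero overall length change; the single axial force P common to all segments must satisfy P Σ Lᵢ/(AᵢEᵢ) = δ_free.
The series flexibility is Σ Lᵢ/(AᵢEᵢ) = 450/(575×109×10³) + 525/(1775×196×10³) = 8.689×10⁻⁶ mm/N.
So P = 0.7949 / 8.689×10⁻⁶ = 91.48 kN, tensile.
For the stainless steel segment, free thermal change = 16.7×10⁻⁶×47×525 = 0.4121 mm and elastic change from P = 91480×525/(1775×196×10³) = 0.1381 mm; these oppose, so the net change is 0.274 mm (segment shortens).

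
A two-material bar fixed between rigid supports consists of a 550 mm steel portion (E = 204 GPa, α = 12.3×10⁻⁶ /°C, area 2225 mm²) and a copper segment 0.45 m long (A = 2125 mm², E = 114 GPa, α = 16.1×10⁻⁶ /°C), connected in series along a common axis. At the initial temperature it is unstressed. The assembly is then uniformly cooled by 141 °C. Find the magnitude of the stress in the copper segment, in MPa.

If the supports were absent, the total length change would be Σ αᵢΔT Lᵢ = 12.3×10⁻⁶×141×550 + 16.1×10⁻⁶×141×450 = 1.975 mm.
The rigid supports impose zero overall length change; the single axial force P common to all segments must satisfy P Σ Lᵢ/(AᵢEᵢ) = δ_free.
The series flexibility is Σ Lᵢ/(AᵢEᵢ) = 550/(2225×204×10³) + 450/(2125×114×10³) = 3.069×10⁻⁶ mm/N.
P = 1.975 / 3.069×10⁻⁶ = 643600 N = 643.6 kN, tensile.
σ_{copper} = P / A = 643600 / 2125 = 302.9 MPa.

σ ≈ 303 MPa (tensile)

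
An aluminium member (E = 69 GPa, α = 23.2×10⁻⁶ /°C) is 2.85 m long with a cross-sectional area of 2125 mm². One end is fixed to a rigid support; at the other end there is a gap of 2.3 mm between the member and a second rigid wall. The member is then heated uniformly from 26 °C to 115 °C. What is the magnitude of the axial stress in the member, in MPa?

Free thermal elongation = αΔT L = 23.2×10⁻⁶ × 89 × 2850 = 5.885 mm.
The gap closes (δ_free > 2.3 mm) and the wall then resists a further 5.885 − 2.3 = 3.585 mm of expansion.
Compatibility: PL/(AE) = 3.585 mm, so σ = P/A = E × (3.585/2850) = 86.79 MPa.

σ ≈ 86.8 MPa (compressive)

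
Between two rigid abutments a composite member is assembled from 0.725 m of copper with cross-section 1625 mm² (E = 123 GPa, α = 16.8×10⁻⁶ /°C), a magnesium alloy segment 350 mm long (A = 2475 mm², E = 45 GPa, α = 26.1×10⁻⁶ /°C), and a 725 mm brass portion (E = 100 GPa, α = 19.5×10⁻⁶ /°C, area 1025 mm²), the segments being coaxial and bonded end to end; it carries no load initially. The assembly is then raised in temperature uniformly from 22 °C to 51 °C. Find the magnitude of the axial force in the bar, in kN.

P ≈ 74.3 kN (compressive)

Free thermal expansion of the whole bar: Σ αᵢΔT Lᵢ = 16.8×10⁻⁶×29×725 + 26.1×10⁻⁶×29×350 + 19.5×10⁻⁶×29×725 = 1.028 mm.
Since the ends are fixed, an axial force P builds up, equal in every segment, with P · Σ Lᵢ/(AᵢEᵢ) = δ_free.
The series flexibility is Σ Lᵢ/(AᵢEᵢ) = 725/(1625×123×10³) + 350/(2475×45×10³) + 725/(1025×100×10³) = 1.384×10⁻⁵ mm/N.
So P = 1.028 / 1.384×10⁻⁵ = 74.27 kN, compressive.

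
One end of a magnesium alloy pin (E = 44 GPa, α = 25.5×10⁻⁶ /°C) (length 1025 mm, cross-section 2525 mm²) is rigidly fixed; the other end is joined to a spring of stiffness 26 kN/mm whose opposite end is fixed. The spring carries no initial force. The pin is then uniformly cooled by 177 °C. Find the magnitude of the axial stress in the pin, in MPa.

If the spring were absent the pin would shorten by αΔT L = 25.5×10⁻⁶ × 177 × 1025 = 4.626 mm.
Let P be the tensile force in the spring. The pin extends elastically by PL/(AE) and the spring stretches by P/k; together these equal δ_free.
P [ L/(AE) + 1/k ] = δ_free → P [ 1025/(2525×44×10³) + 1/(26×10³) ] = 4.626.
P = 4.626 / 4.769×10⁻⁵ = 97010 N.
σ = P/A = 97010/2525 = 38.42 MPa.

σ ≈ 38.4 MPa (tensile)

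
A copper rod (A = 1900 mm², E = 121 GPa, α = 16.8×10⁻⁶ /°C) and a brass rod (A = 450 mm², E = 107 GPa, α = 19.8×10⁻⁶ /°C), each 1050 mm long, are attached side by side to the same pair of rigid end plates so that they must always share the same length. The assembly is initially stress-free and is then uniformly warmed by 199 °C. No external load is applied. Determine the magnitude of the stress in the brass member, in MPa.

σ ≈ 52.8 MPa (compressive)

The brass has the larger α, so on heating it would change length more than the copper if both were free. The rigid plates force a common final length, so the brass is put into compression and the copper into tension, with equal and opposite forces P (no external load).
Setting the final lengths equal and cancelling L: (α₁ − α₂)ΔT = P/(A₁E₁) + P/(A₂E₂).
|α₁ − α₂|·ΔT = 3×10⁻⁶ × 199 = 0.000597.
1/(A₁E₁) + 1/(A₂E₂) = 1/(1900×121×10³) + 1/(450×107×10³) = 2.512×10⁻⁸ N⁻¹.
So P = 0.000597 / 2.512×10⁻⁸ = 23.77 kN.
σ_{brass} = P/A₂ = 23770/450 = 52.82 MPa, compressive.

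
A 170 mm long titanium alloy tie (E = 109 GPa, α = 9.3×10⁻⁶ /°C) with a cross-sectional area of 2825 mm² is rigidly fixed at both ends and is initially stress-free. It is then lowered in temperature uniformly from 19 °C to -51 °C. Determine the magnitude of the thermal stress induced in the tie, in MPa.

The supports are rigid, so the total axial strain is zero. The restrained thermal strain is ε = αΔT = 9.3×10⁻⁶ × 70 = 651×10⁻⁶.
Hence σ = E·αΔT = 109×10³ × 651×10⁻⁶ = 70.96 MPa, tensile.

σ ≈ 71 MPa (tensile)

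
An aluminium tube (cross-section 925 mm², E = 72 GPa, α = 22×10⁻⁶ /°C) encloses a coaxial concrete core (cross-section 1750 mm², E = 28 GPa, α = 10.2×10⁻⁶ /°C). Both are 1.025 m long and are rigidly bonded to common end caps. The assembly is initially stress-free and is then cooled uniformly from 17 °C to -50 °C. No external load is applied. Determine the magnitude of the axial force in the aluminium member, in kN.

Equilibrium of a rigid end plate with no external load gives equal and opposite internal forces ±P in the two members. Since α_{aluminium} > α_{concrete}, cooling drives the aluminium into tension and the concrete into compression.
Setting the final lengths equal and cancelling L: (α₁ − α₂)ΔT = P/(A₁E₁) + P/(A₂E₂).
|α₁ − α₂|·ΔT = 11.8×10⁻⁶ × 67 = 0.0007906.
1/(A₁E₁) + 1/(A₂E₂) = 1/(925×72×10³) + 1/(1750×28×10³) = 3.542×10⁻⁸ N⁻¹.
P = 0.0007906 / 3.542×10⁻⁸ = 22320 N = 22.32 kN.

P ≈ 22.3 kN (tensile in the aluminium)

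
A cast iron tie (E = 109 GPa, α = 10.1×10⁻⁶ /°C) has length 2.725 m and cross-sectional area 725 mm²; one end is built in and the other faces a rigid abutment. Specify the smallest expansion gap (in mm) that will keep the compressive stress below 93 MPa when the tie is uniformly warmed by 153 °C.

With no wall the tie would lengthen by αΔT L = 10.1×10⁻⁶ × 153 × 2725 = 4.211 mm.
At the allowable stress the elastic shortening the wall may impose is σL/E = 93 × 2725 / (109×10³) = 2.325 mm.
The gap must absorb the remainder: g_min = 4.211 − 2.325 = 1.886 mm.

g ≈ 1.89 mm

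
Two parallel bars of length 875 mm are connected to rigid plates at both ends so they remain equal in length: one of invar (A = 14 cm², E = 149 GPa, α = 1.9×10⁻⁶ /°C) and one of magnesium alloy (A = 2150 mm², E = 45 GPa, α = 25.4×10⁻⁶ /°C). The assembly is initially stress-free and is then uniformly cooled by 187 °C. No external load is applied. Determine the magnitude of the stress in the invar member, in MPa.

The magnesium alloy has the larger α, so on cooling it would change length more than the invar if both were free. The rigid plates force a common final length, so the magnesium alloy is put into tension and the invar into compression, with equal and opposite forces P (no external load).
Setting the final lengths equal and cancelling L: (α₁ − α₂)ΔT = P/(A₁E₁) + P/(A₂E₂).
|α₁ − α₂|·ΔT = 23.5×10⁻⁶ × 187 = 0.004394.
1/(A₁E₁) + 1/(A₂E₂) = 1/(1400×149×10³) + 1/(2150×45×10³) = 1.513×10⁻⁸ N⁻¹.
So P = 0.004394 / 1.513×10⁻⁸ = 290.5 kN.
σ_{invar} = P/A₁ = 290500/1400 = 207.5 MPa, compressive.

σ ≈ 207 MPa (compressive)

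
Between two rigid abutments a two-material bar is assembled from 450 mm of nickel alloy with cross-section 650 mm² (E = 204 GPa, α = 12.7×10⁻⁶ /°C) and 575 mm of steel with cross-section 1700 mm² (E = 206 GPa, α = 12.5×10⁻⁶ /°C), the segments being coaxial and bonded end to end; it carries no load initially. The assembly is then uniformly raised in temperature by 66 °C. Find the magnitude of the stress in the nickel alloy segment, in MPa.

σ ≈ 260 MPa (compressive)

Free thermal expansion of the whole bar: Σ αᵢΔT Lᵢ = 12.7×10⁻⁶×66×450 + 12.5×10⁻⁶×66×575 = 0.8516 mm.
The walls prevent any net length change, so an axial force P (same in every segment) develops. Compatibility: P · Σ Lᵢ/(AᵢEᵢ) = δ_free.
Σ Lᵢ/(AᵢEᵢ) = 450/(650×204×10³) + 575/(1700×206×10³) = 5.036×10⁻⁶ mm/N.
Hence P = δ_free / Σ(L/AE) = 0.8516/5.036×10⁻⁶ = 169.1 kN (compressive).
σ_{nickel alloy} = P / A = 169100 / 650 = 260.2 MPa.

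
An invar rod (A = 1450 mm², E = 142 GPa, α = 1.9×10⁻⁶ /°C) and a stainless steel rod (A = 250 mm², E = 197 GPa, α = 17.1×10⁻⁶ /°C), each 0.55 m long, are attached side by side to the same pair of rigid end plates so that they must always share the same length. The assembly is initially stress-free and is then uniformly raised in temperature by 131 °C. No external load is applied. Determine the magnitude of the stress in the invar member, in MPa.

The stainless steel has the larger α, so on heating it would change length more than the invar if both were free. The rigid plates force a common final length, so the stainless steel is put into compression and the invar into tension, with equal and opposite forces P (no external load).
Compatibility of the two members (thermal + elastic change equal): (α₁ − α₂)ΔT = P·[1/(A₁E₁) + 1/(A₂E₂)].
|α₁ − α₂|·ΔT = 15.2×10⁻⁶ × 131 = 0.001991.
1/(A₁E₁) + 1/(A₂E₂) = 1/(1450×142×10³) + 1/(250×197×10³) = 2.516×10⁻⁸ N⁻¹.
P = 0.001991 / 2.516×10⁻⁸ = 79140 N = 79.14 kN.
σ_{invar} = P/A₁ = 79140/1450 = 54.58 MPa, tensile.

σ ≈ 54.6 MPa (tensile)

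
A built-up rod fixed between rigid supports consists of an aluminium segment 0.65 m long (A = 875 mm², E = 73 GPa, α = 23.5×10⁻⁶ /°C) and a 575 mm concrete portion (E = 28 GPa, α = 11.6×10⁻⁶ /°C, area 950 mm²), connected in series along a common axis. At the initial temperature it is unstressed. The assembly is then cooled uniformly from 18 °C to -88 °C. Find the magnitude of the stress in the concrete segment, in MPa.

σ ≈ 77 MPa (tensile)

If the supports were absent, the total length change would be Σ αᵢΔT Lᵢ = 23.5×10⁻⁶×106×650 + 11.6×10⁻⁶×106×575 = 2.326 mm.
The rigid supports impose zero overall length change; the single axial force P common to all segments must satisfy P Σ Lᵢ/(AᵢEᵢ) = δ_free.
The series flexibility is Σ Lᵢ/(AᵢEᵢ) = 650/(875×73×10³) + 575/(950×28×10³) = 3.179×10⁻⁵ mm/N.
So P = 2.326 / 3.179×10⁻⁵ = 73.17 kN, tensile.
σ_{concrete} = P / A = 73170 / 950 = 77.02 MPa.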